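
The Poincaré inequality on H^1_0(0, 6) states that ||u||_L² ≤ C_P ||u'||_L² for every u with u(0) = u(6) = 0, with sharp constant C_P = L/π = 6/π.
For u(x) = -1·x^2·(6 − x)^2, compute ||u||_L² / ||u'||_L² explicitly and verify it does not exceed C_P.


||u||_L² / ||u'||_L² = sqrt(3) < C_P = 6/π.

u(x) = -1·x^2·(6 − x)^2, so u'(x) = 4*x*(-x^2 + 9*x - 18).
u(x) = -1·x^2·(6 − x)^2 vanishes at x = 0 and x = 6, so u ∈ H^1_0(0, 6). Differentiate via the product rule and integrate the resulting polynomials term by term.
  ∫_0^6 u² dx = ∫_0^6 (x^8 - 24*x^7 + 216*x^6 - 864*x^5 + 1296*x^4) dx. Term by term:
    ∫_0^6 x^8 dx = 1119744;  ∫_0^6 -24*x^7 dx = -5038848;  ∫_0^6 216*x^6 dx = 60466176/7;
    ∫_0^6 -864*x^5 dx = -6718464;  ∫_0^6 1296*x^4 dx = 10077696/5.
  Sum: 1119744 − 5038848 + 60466176/7 − 6718464 + 10077696/5 = 559872/35.
  ∫_0^6 (u')² dx = ∫_0^6 (16*x^6 - 288*x^5 + 1872*x^4 - 5184*x^3 + 5184*x^2) dx. Term by term:
    ∫_0^6 16*x^6 dx = 4478976/7;  ∫_0^6 -288*x^5 dx = -2239488;  ∫_0^6 1872*x^4 dx = 14556672/5;
    ∫_0^6 -5184*x^3 dx = -1679616;  ∫_0^6 5184*x^2 dx = 373248.
  Sum: 4478976/7 − 2239488 + 14556672/5 − 1679616 + 373248 = 186624/35.
∫_0^6 u² dx = 559872/35, so ||u||_L² = 432*sqrt(105)/35.
∫_0^6 (u')² dx = 186624/35, so ||u'||_L² = 432*sqrt(35)/35.
Ratio ||u||_L² / ||u'||_L² = sqrt(3).
Sharp Poincaré constant on H^1_0(0, 6) is C_P = L/π = 6/π, achieved by sin(π/6·x).
A polynomial bump cannot attain the sharp Poincaré constant (only the first sine eigenfunction does), so the ratio is strictly less than C_P, consistent with ||u||_L² ≤ C_P ||u'||_L².


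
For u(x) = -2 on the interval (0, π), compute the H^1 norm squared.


||u||_{H^1(0,π)}^2 = 4*π

u'(x) = 0.
Expand u² and (u')² and integrate term by term on (0, π), using: for integers n ≥ 1, ∫_0^π sin²(nx) dx = ∫_0^π cos²(nx) dx = π/2; for n ≠ n', ∫_0^π sin(nx)sin(n'x) dx = ∫_0^π cos(nx)cos(n'x) dx = 0; and by product-to-sum, ∫_0^π sin(nx)cos(n'x) dx = ½∫_0^π [sin((n+n')x) + sin((n−n')x)] dx, which is 0 when n+n' is even and 2n/(n²−n'²) when n+n' is odd (it need not vanish on (0, π)). For the constant mode: ∫_0^π 1 dx = π, ∫_0^π cos(nx) dx = 0, ∫_0^π sin(nx) dx = (1−(−1)^n)/n.
  u² squared terms: (-2)²·∫1 dx = 4·π = 4*π.
  So ∫_0^π u² dx = 4*π.
  u' ≡ 0, so ∫_0^π (u')² dx = 0.
||u||_{H^1}^2 = (4*π) + (0) = 4*π.


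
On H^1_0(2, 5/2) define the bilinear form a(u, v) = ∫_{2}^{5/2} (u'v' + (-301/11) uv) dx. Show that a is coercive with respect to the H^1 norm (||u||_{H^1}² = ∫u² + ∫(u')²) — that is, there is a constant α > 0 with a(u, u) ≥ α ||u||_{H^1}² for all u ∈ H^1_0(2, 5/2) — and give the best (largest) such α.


α = (-301 + 44*π^2)/(11*(1 + 4*π^2))

Coercivity of a(·,·) on H^1_0(2, 5/2) means a(u, u) ≥ α ||u||_{H^1}² for every u ∈ H^1_0.
The interval has length L = 1/2, and Poincaré/coercivity depend only on L. Here a(u, u) = ∫(u')² + (-301/11)·∫u².
Here c = -301/11 < 0 with |c| < (π/L)² = 4*π^2, so coercivity still holds. The condition a(u,u) ≥ α||u||_{H^1}² reads (1−α)∫(u')² ≥ (α−c)∫u². Any admissible α is ≤ 1 (rapidly oscillating u have ∫u²/∫(u')² → 0), and α = 1 would force 0 ≥ (1−c)∫u², impossible since c < 1; so 1−α > 0. By the sharp Poincaré inequality on H^1_0 of an interval of length L, ∫(u')² ≥ (π/L)²∫u² with equality for the first sine mode sin(π(x−x₀)/L) (x₀ the left endpoint), so the inequality holds for all u iff (1−α)(π/L)² ≥ α − c, i.e. α ≤ ((π/L)² + c)/((π/L)² + 1) = (1 + c(L/π)²)/(1 + (L/π)²). (Direct route, valid since c ≤ 0: Poincaré gives c∫u² ≥ c(L/π)²∫(u')², so a(u,u) ≥ (1 + c(L/π)²)∫(u')², while ||u||_{H^1}² ≤ (1 + (L/π)²)∫(u')²; dividing yields the same α.) With (π/L)² = 4*π^2 and c = -301/11, the largest admissible constant is α = ((π/L)² + c)/((π/L)² + 1).
Simplifying, α = (-301 + 44*π^2)/(11*(1 + 4*π^2)).


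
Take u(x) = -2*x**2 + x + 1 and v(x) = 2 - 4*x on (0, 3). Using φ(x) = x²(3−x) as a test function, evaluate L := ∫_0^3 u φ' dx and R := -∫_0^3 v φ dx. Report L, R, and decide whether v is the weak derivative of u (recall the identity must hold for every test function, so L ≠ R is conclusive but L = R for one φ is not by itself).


LHS = 837/20, RHS = 351/10. No, v is not the weak derivative of u.

u(x) = -2*x**2 + x + 1, classical derivative u'(x) = 1 - 4*x.
φ(x) = x²(3−x), so φ'(x) = 3*x*(2 - x).
Note φ(0) = φ(3) = 0, so the boundary term u·φ vanishes.
LHS = ∫_0^3 u(x) φ'(x) dx = ∫_0^3 (6*x^4 - 15*x^3 + 3*x^2 + 6*x) dx. Term by term:
  ∫_0^3 6*x^4 dx = 1458/5;  ∫_0^3 -15*x^3 dx = -1215/4;  ∫_0^3 3*x^2 dx = 27;
  ∫_0^3 6*x dx = 27.
Sum: 1458/5 − 1215/4 + 27 + 27 = 837/20.
So LHS = 837/20.
∫_0^3 v(x) φ(x) dx = ∫_0^3 (4*x^4 - 14*x^3 + 6*x^2) dx. Term by term:
  ∫_0^3 4*x^4 dx = 972/5;  ∫_0^3 -14*x^3 dx = -567/2;  ∫_0^3 6*x^2 dx = 54.
Sum: 972/5 − 567/2 + 54 = -351/10.
So RHS = -∫_0^3 v(x) φ(x) dx = 351/10.
LHS − RHS = 27/4 ≠ 0, so the identity fails.
(For a valid weak derivative the identity must hold for EVERY test function, in particular this one. The failure shows v is NOT the weak derivative of u.)
Correct weak derivative would be u'(x) = 1 - 4*x.


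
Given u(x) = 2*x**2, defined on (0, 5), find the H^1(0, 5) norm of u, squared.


||u||_{H^1}^2 = 9500/3

The H^1 norm (squared) on an interval (0, L) is
  ||u||_{H^1}^2 = ∫_0^L u(x)^2 dx + ∫_0^L u'(x)^2 dx.
Compute u'(x) = 4*x.
Then u(x)^2 = 4*x**4 and u'(x)^2 = 16*x**2.
Integrate each monomial from 0 to 5 using ∫_0^5 c·x^n dx = c·5^(n+1)/(n+1):
  ∫_0^5 u(x)^2 dx = ∫_0^5 (4*x^4) dx. Term by term:
    ∫_0^5 4*x^4 dx = 2500.
  ∫_0^5 u'(x)^2 dx = ∫_0^5 (16*x^2) dx. Term by term:
    ∫_0^5 16*x^2 dx = 2000/3.
Adding: ||u||_{H^1}^2 = 2500 + 2000/3 = 9500/3.


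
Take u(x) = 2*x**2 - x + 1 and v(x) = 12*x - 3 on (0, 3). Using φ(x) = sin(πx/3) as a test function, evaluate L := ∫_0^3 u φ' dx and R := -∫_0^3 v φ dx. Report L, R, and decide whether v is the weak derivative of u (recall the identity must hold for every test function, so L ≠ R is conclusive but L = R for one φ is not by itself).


LHS = -30/π, RHS = -90/π. No, v is not the weak derivative of u.

u(x) = 2*x**2 - x + 1, classical derivative u'(x) = 4*x - 1.
φ(x) = sin(πx/3), so φ'(x) = π*cos(π*x/3)/3.
Note φ(0) = φ(3) = 0, so the boundary term u·φ vanishes.
LHS = ∫_0^3 u(x) φ'(x) dx = ∫_0^3 (2*π*x^2*cos(π*x/3)/3 - π*x*cos(π*x/3)/3 + π*cos(π*x/3)/3) dx. Term by term:
  ∫_0^3 π*cos(π*x/3)/3 dx = 0;  ∫_0^3 -π*x*cos(π*x/3)/3 dx = 6/π;  ∫_0^3 2*π*x^2*cos(π*x/3)/3 dx = -36/π.
Sum: 0 + 6/π − 36/π = -30/π.
So LHS = -30/π.
∫_0^3 v(x) φ(x) dx = ∫_0^3 (12*x*sin(π*x/3) - 3*sin(π*x/3)) dx. Term by term:
  ∫_0^3 -3*sin(π*x/3) dx = -18/π;  ∫_0^3 12*x*sin(π*x/3) dx = 108/π.
Sum: -18/π + 108/π = 90/π.
So RHS = -∫_0^3 v(x) φ(x) dx = -90/π.
LHS − RHS = 60/π ≠ 0, so the identity fails.
(For a valid weak derivative the identity must hold for EVERY test function, in particular this one. The failure shows v is NOT the weak derivative of u.)
Correct weak derivative would be u'(x) = 4*x - 1.


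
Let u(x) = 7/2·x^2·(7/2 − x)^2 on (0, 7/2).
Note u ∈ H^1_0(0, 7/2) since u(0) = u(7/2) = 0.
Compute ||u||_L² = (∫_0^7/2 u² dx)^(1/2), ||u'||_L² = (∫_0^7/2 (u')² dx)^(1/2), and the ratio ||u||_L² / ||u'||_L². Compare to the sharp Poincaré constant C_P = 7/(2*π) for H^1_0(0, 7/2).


||u||_L² / ||u'||_L² = 7*sqrt(3)/12 < C_P = 7/(2*π).

u(x) = 7/2·x^2·(7/2 − x)^2, so u'(x) = 7*x*(2*x - 7)*(4*x - 7)/4.
u(x) = 7/2·x^2·(7/2 − x)^2 vanishes at x = 0 and x = 7/2, so u ∈ H^1_0(0, 7/2). Differentiate via the product rule and integrate the resulting polynomials term by term.
  ∫_0^7/2 u² dx = ∫_0^7/2 (49*x^8/4 - 343*x^7/2 + 7203*x^6/8 - 16807*x^5/8 + 117649*x^4/64) dx. Term by term:
    ∫_0^7/2 49*x^8/4 dx = 1977326743/18432;  ∫_0^7/2 -343*x^7/2 dx = -1977326743/4096;  ∫_0^7/2 7203*x^6/8 dx = 847425747/1024;
    ∫_0^7/2 -16807*x^5/8 dx = -1977326743/3072;  ∫_0^7/2 117649*x^4/64 dx = 1977326743/10240.
  Sum: 1977326743/18432 − 1977326743/4096 + 847425747/1024 − 1977326743/3072 + 1977326743/10240 = 282475249/184320.
  ∫_0^7/2 (u')² dx = ∫_0^7/2 (196*x^6 - 2058*x^5 + 31213*x^4/4 - 50421*x^3/4 + 117649*x^2/16) dx. Term by term:
    ∫_0^7/2 196*x^6 dx = 5764801/32;  ∫_0^7/2 -2058*x^5 dx = -40353607/64;  ∫_0^7/2 31213*x^4/4 dx = 524596891/640;
    ∫_0^7/2 -50421*x^3/4 dx = -121060821/256;  ∫_0^7/2 117649*x^2/16 dx = 40353607/384.
  Sum: 5764801/32 − 40353607/64 + 524596891/640 − 121060821/256 + 40353607/384 = 5764801/3840.
∫_0^7/2 u² dx = 282475249/184320, so ||u||_L² = 16807*sqrt(5)/960.
∫_0^7/2 (u')² dx = 5764801/3840, so ||u'||_L² = 2401*sqrt(15)/240.
Ratio ||u||_L² / ||u'||_L² = 7*sqrt(3)/12.
Sharp Poincaré constant on H^1_0(0, 7/2) is C_P = L/π = 7/(2*π), achieved by sin(2*π/7·x).
A polynomial bump cannot attain the sharp Poincaré constant (only the first sine eigenfunction does), so the ratio is strictly less than C_P, consistent with ||u||_L² ≤ C_P ||u'||_L².


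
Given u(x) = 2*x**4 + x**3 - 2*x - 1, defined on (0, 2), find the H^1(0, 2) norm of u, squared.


||u||_{H^1}^2 = 578926/315

The H^1 norm (squared) on an interval (0, L) is
  ||u||_{H^1}^2 = ∫_0^L u(x)^2 dx + ∫_0^L u'(x)^2 dx.
Compute u'(x) = 8*x**3 + 3*x**2 - 2.
Then u(x)^2 = 4*x**8 + 4*x**7 + x**6 - 8*x**5 - 8*x**4 - 2*x**3 + 4*x**2 + 4*x + 1 and u'(x)^2 = 64*x**6 + 48*x**5 + 9*x**4 - 32*x**3 - 12*x**2 + 4.
Integrate each monomial from 0 to 2 using ∫_0^2 c·x^n dx = c·2^(n+1)/(n+1):
  ∫_0^2 u(x)^2 dx = ∫_0^2 (4*x^8 + 4*x^7 + x^6 - 8*x^5 - 8*x^4 - 2*x^3 + 4*x^2 + 4*x + 1) dx. Term by term:
    ∫_0^2 4*x^8 dx = 2048/9;  ∫_0^2 4*x^7 dx = 128;  ∫_0^2 x^6 dx = 128/7;
    ∫_0^2 -8*x^5 dx = -256/3;  ∫_0^2 -8*x^4 dx = -256/5;  ∫_0^2 -2*x^3 dx = -8;
    ∫_0^2 4*x^2 dx = 32/3;  ∫_0^2 4*x dx = 8;  ∫_0^2 1 dx = 2.
  Sum: 2048/9 + 128 + 128/7 − 256/3 − 256/5 − 8 + 32/3 + 8 + 2 = 78742/315.
  ∫_0^2 u'(x)^2 dx = ∫_0^2 (64*x^6 + 48*x^5 + 9*x^4 - 32*x^3 - 12*x^2 + 4) dx. Term by term:
    ∫_0^2 64*x^6 dx = 8192/7;  ∫_0^2 48*x^5 dx = 512;  ∫_0^2 9*x^4 dx = 288/5;
    ∫_0^2 -32*x^3 dx = -128;  ∫_0^2 -12*x^2 dx = -32;  ∫_0^2 4 dx = 8.
  Sum: 8192/7 + 512 + 288/5 − 128 − 32 + 8 = 55576/35.
Adding: ||u||_{H^1}^2 = 78742/315 + 55576/35 = 578926/315.


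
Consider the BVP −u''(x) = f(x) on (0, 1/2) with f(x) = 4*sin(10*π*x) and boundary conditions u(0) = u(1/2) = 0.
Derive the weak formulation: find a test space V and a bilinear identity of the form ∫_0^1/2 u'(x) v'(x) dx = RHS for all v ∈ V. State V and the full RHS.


V = H^1_0(0, 1/2) (so v(0) = v(1/2) = 0); weak form: ∫_0^1/2 u'v' dx = ∫_0^1/2 (4*sin(10*π*x)) v dx for all v ∈ V.

Multiply both sides by a test function v and integrate from 0 to 1/2:
  ∫_0^1/2 −u''(x) v(x) dx = ∫_0^1/2 f(x) v(x) dx.
Integrate the LHS by parts once:
  ∫_0^1/2 −u'' v dx = −[u'(x) v(x)]_0^1/2 + ∫_0^1/2 u'(x) v'(x) dx.
Thus ∫_0^1/2 u'(x) v'(x) dx = ∫_0^1/2 f(x) v(x) dx + [u'(x) v(x)]_0^1/2.
Choose V so that boundary terms are either known or forced to vanish.
u is Dirichlet: u(0) = u(1/2) = 0. Let V = H^1_0(0, 1/2); then v(0) = v(1/2) = 0, and [u' v]_0^1/2 = 0.
Weak formulation: find u (satisfying any essential BC) such that ∫_0^1/2 u'(x) v'(x) dx = ∫_0^1/2 f v dx for all v ∈ V.
Substituting f(x) = 4*sin(10*π*x), the right-hand side is ∫_0^1/2 (4*sin(10*π*x)) v dx.


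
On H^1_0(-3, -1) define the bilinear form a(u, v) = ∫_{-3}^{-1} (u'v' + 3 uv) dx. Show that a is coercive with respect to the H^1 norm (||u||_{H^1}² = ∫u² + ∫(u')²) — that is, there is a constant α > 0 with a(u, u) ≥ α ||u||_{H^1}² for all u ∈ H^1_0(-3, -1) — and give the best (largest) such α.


α = 1

Coercivity of a(·,·) on H^1_0(-3, -1) means a(u, u) ≥ α ||u||_{H^1}² for every u ∈ H^1_0.
The interval has length L = 2, and Poincaré/coercivity depend only on L. Here a(u, u) = ∫(u')² + (3)·∫u².
Here c = 3 ≥ 1, so a(u,u) = ∫(u')² + c∫u² ≥ ∫(u')² + ∫u² = ||u||_{H^1}², i.e. α = 1 works. No larger α is possible: a(u,u) ≥ α||u||_{H^1}² means (1−α)∫(u')² ≥ (α−c)∫u², and for the modes u_n = sin(nπ(x−x₀)/L) (x₀ the left endpoint) one has ∫u_n²/∫(u_n')² = (L/(nπ))² → 0, so a(u_n,u_n)/||u_n||_{H^1}² → 1. Hence the optimal constant is α = 1.
Therefore α = 1.


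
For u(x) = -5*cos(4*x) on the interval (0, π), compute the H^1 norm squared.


||u||_{H^1(0,π)}^2 = 425*π/2

u'(x) = 20*sin(4*x).
Expand u² and (u')² and integrate term by term on (0, π), using: for integers n ≥ 1, ∫_0^π sin²(nx) dx = ∫_0^π cos²(nx) dx = π/2; for n ≠ n', ∫_0^π sin(nx)sin(n'x) dx = ∫_0^π cos(nx)cos(n'x) dx = 0; and by product-to-sum, ∫_0^π sin(nx)cos(n'x) dx = ½∫_0^π [sin((n+n')x) + sin((n−n')x)] dx, which is 0 when n+n' is even and 2n/(n²−n'²) when n+n' is odd (it need not vanish on (0, π)).
  u² squared terms: (-5)²·∫cos(4x)² dx = 25·π/2 = 25*π/2.
  So ∫_0^π u² dx = 25*π/2.
  (u')² squared terms: (20)²·∫sin(4x)² dx = 400·π/2 = 200*π.
  So ∫_0^π (u')² dx = 200*π.
||u||_{H^1}^2 = (25*π/2) + (200*π) = 425*π/2.


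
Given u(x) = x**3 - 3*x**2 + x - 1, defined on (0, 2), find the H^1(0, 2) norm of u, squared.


||u||_{H^1}^2 = 272/21

The H^1 norm (squared) on an interval (0, L) is
  ||u||_{H^1}^2 = ∫_0^L u(x)^2 dx + ∫_0^L u'(x)^2 dx.
Compute u'(x) = 3*x**2 - 6*x + 1.
Then u(x)^2 = x**6 - 6*x**5 + 11*x**4 - 8*x**3 + 7*x**2 - 2*x + 1 and u'(x)^2 = 9*x**4 - 36*x**3 + 42*x**2 - 12*x + 1.
Integrate each monomial from 0 to 2 using ∫_0^2 c·x^n dx = c·2^(n+1)/(n+1):
  ∫_0^2 u(x)^2 dx = ∫_0^2 (x^6 - 6*x^5 + 11*x^4 - 8*x^3 + 7*x^2 - 2*x + 1) dx. Term by term:
    ∫_0^2 x^6 dx = 128/7;  ∫_0^2 -6*x^5 dx = -64;  ∫_0^2 11*x^4 dx = 352/5;
    ∫_0^2 -8*x^3 dx = -32;  ∫_0^2 7*x^2 dx = 56/3;  ∫_0^2 -2*x dx = -4;
    ∫_0^2 1 dx = 2.
  Sum: 128/7 − 64 + 352/5 − 32 + 56/3 − 4 + 2 = 982/105.
  ∫_0^2 u'(x)^2 dx = ∫_0^2 (9*x^4 - 36*x^3 + 42*x^2 - 12*x + 1) dx. Term by term:
    ∫_0^2 9*x^4 dx = 288/5;  ∫_0^2 -36*x^3 dx = -144;  ∫_0^2 42*x^2 dx = 112;
    ∫_0^2 -12*x dx = -24;  ∫_0^2 1 dx = 2.
  Sum: 288/5 − 144 + 112 − 24 + 2 = 18/5.
Adding: ||u||_{H^1}^2 = 982/105 + 18/5 = 272/21.


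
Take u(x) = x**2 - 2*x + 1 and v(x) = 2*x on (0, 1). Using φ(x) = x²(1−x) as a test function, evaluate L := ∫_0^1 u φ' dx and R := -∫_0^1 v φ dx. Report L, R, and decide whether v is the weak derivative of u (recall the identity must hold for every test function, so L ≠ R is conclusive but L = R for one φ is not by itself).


LHS = 1/15, RHS = -1/10. No, v is not the weak derivative of u.

u(x) = x**2 - 2*x + 1, classical derivative u'(x) = 2*x - 2.
φ(x) = x²(1−x), so φ'(x) = x*(2 - 3*x).
Note φ(0) = φ(1) = 0, so the boundary term u·φ vanishes.
LHS = ∫_0^1 u(x) φ'(x) dx = ∫_0^1 (-3*x^4 + 8*x^3 - 7*x^2 + 2*x) dx. Term by term:
  ∫_0^1 -3*x^4 dx = -3/5;  ∫_0^1 8*x^3 dx = 2;  ∫_0^1 -7*x^2 dx = -7/3;
  ∫_0^1 2*x dx = 1.
Sum: -3/5 + 2 − 7/3 + 1 = 1/15.
So LHS = 1/15.
∫_0^1 v(x) φ(x) dx = ∫_0^1 (-2*x^4 + 2*x^3) dx. Term by term:
  ∫_0^1 -2*x^4 dx = -2/5;  ∫_0^1 2*x^3 dx = 1/2.
Sum: -2/5 + 1/2 = 1/10.
So RHS = -∫_0^1 v(x) φ(x) dx = -1/10.
LHS − RHS = 1/6 ≠ 0, so the identity fails.
(For a valid weak derivative the identity must hold for EVERY test function, in particular this one. The failure shows v is NOT the weak derivative of u.)
Correct weak derivative would be u'(x) = 2*x - 2.


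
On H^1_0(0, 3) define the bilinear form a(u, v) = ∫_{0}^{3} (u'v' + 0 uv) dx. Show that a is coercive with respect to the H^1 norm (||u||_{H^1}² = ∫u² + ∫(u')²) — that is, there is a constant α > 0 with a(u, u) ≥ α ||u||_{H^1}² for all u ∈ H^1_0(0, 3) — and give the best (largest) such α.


α = π^2/(9 + π^2)

Coercivity of a(·,·) on H^1_0(0, 3) means a(u, u) ≥ α ||u||_{H^1}² for every u ∈ H^1_0.
The interval has length L = 3, and Poincaré/coercivity depend only on L. Here a(u, u) = ∫(u')² + (0)·∫u².
Here c = 0, so a(u,u) = ∫(u')² alone. The condition a(u,u) ≥ α||u||_{H^1}² reads (1−α)∫(u')² ≥ (α−c)∫u². Any admissible α is ≤ 1 (rapidly oscillating u have ∫u²/∫(u')² → 0), and α = 1 would force 0 ≥ (1−c)∫u², impossible since c < 1; so 1−α > 0. By the sharp Poincaré inequality on H^1_0 of an interval of length L, ∫(u')² ≥ (π/L)²∫u² with equality for the first sine mode sin(π(x−x₀)/L) (x₀ the left endpoint), so the inequality holds for all u iff (1−α)(π/L)² ≥ α − c, i.e. α ≤ ((π/L)² + c)/((π/L)² + 1) = (1 + c(L/π)²)/(1 + (L/π)²). (Direct route, valid since c ≤ 0: Poincaré gives c∫u² ≥ c(L/π)²∫(u')², so a(u,u) ≥ (1 + c(L/π)²)∫(u')², while ||u||_{H^1}² ≤ (1 + (L/π)²)∫(u')²; dividing yields the same α.) With (π/L)² = π^2/9 and c = 0, the largest admissible constant is α = ((π/L)² + c)/((π/L)² + 1).
Simplifying, α = π^2/(9 + π^2).


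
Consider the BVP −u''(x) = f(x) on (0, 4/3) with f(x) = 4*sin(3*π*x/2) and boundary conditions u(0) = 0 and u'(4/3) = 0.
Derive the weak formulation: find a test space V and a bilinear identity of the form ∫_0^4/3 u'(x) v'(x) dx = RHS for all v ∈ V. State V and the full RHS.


V = {v ∈ H^1(0, 4/3) : v(0) = 0} (test functions vanish at x = 0 where u is specified); weak form: ∫_0^4/3 u'v' dx = ∫_0^4/3 (4*sin(3*π*x/2)) v dx for all v ∈ V.

Multiply both sides by a test function v and integrate from 0 to 4/3:
  ∫_0^4/3 −u''(x) v(x) dx = ∫_0^4/3 f(x) v(x) dx.
Integrate the LHS by parts once:
  ∫_0^4/3 −u'' v dx = −[u'(x) v(x)]_0^4/3 + ∫_0^4/3 u'(x) v'(x) dx.
Thus ∫_0^4/3 u'(x) v'(x) dx = ∫_0^4/3 f(x) v(x) dx + [u'(x) v(x)]_0^4/3.
Choose V so that boundary terms are either known or forced to vanish.
Mixed BC: u(0) = 0 (Dirichlet) and u'(4/3) = 0 (Neumann). Define V = {v ∈ H^1(0, 4/3) : v(0) = 0}. Then [u' v]_0^4/3 = u'(4/3)·v(4/3) − u'(0)·0 = 0.
Weak formulation: find u (satisfying any essential BC) such that ∫_0^4/3 u'(x) v'(x) dx = ∫_0^4/3 f v dx for all v ∈ V (Dirichlet at 0 absorbed into V; the Neumann datum at x = 4/3 is zero, so no boundary term remains).
Substituting f(x) = 4*sin(3*π*x/2), the right-hand side is ∫_0^4/3 (4*sin(3*π*x/2)) v dx.


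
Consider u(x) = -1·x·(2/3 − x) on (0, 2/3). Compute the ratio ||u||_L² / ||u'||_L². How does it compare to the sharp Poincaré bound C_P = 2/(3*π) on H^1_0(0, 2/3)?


||u||_L² / ||u'||_L² = sqrt(10)/15 < C_P = 2/(3*π).

u(x) = -1·x·(2/3 − x), so u'(x) = 2*x - 2/3.
u(x) = -1·x·(2/3 − x) vanishes at x = 0 and x = 2/3, so u ∈ H^1_0(0, 2/3). Differentiate via the product rule and integrate the resulting polynomials term by term.
  ∫_0^2/3 u² dx = ∫_0^2/3 (x^4 - 4*x^3/3 + 4*x^2/9) dx. Term by term:
    ∫_0^2/3 x^4 dx = 32/1215;  ∫_0^2/3 -4*x^3/3 dx = -16/243;  ∫_0^2/3 4*x^2/9 dx = 32/729.
  Sum: 32/1215 − 16/243 + 32/729 = 16/3645.
  ∫_0^2/3 (u')² dx = ∫_0^2/3 (4*x^2 - 8*x/3 + 4/9) dx. Term by term:
    ∫_0^2/3 4*x^2 dx = 32/81;  ∫_0^2/3 -8*x/3 dx = -16/27;  ∫_0^2/3 4/9 dx = 8/27.
  Sum: 32/81 − 16/27 + 8/27 = 8/81.
∫_0^2/3 u² dx = 16/3645, so ||u||_L² = 4*sqrt(5)/135.
∫_0^2/3 (u')² dx = 8/81, so ||u'||_L² = 2*sqrt(2)/9.
Ratio ||u||_L² / ||u'||_L² = sqrt(10)/15.
Sharp Poincaré constant on H^1_0(0, 2/3) is C_P = L/π = 2/(3*π), achieved by sin(3*π/2·x).
A polynomial bump cannot attain the sharp Poincaré constant (only the first sine eigenfunction does), so the ratio is strictly less than C_P, consistent with ||u||_L² ≤ C_P ||u'||_L².


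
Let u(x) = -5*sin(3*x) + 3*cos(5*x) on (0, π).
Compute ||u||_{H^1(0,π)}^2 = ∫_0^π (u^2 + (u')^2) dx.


||u||_{H^1(0,π)}^2 = 242*π

u'(x) = -15*sin(5*x) - 15*cos(3*x).
Expand u² and (u')² and integrate term by term on (0, π), using: for integers n ≥ 1, ∫_0^π sin²(nx) dx = ∫_0^π cos²(nx) dx = π/2; for n ≠ n', ∫_0^π sin(nx)sin(n'x) dx = ∫_0^π cos(nx)cos(n'x) dx = 0; and by product-to-sum, ∫_0^π sin(nx)cos(n'x) dx = ½∫_0^π [sin((n+n')x) + sin((n−n')x)] dx, which is 0 when n+n' is even and 2n/(n²−n'²) when n+n' is odd (it need not vanish on (0, π)).
  u² squared terms: (-5)²·∫sin(3x)² dx = 25·π/2 = 25*π/2;  (3)²·∫cos(5x)² dx = 9·π/2 = 9*π/2.
  u² cross terms: 2·(-5)·(3)·∫sin(3x)·cos(5x) dx = -30·(0) = 0.
  So ∫_0^π u² dx = 25*π/2 + 9*π/2 + 0 = 17*π.
  (u')² squared terms: (-15)²·∫cos(3x)² dx = 225·π/2 = 225*π/2;  (-15)²·∫sin(5x)² dx = 225·π/2 = 225*π/2.
  (u')² cross terms: 2·(-15)·(-15)·∫cos(3x)·sin(5x) dx = 450·(0) = 0.
  So ∫_0^π (u')² dx = 225*π/2 + 225*π/2 + 0 = 225*π.
||u||_{H^1}^2 = (17*π) + (225*π) = 242*π.


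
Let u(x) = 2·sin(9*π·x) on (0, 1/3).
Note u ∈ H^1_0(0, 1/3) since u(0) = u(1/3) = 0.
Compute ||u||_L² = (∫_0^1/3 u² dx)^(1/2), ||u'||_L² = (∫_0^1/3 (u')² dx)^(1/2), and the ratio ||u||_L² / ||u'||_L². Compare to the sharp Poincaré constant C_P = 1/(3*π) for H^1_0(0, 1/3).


||u||_L² / ||u'||_L² = 1/(9*π) < C_P = 1/(3*π).

u(x) = 2·sin(9*π·x), so u'(x) = 18*π*cos(9*π*x).
Writing u(x) = A·sin(kπx/L) with A = 2 and k = 3, use ∫_0^L sin²(kπx/L) dx = L/2 and ∫_0^L cos²(kπx/L) dx = L/2.
u² = 4·sin²(9*π·x) and (u')² = 324*π^2·cos²(9*π·x), and each of sin², cos² integrates to L/2 = 1/6 over (0, 1/3).
∫_0^1/3 u² dx = 2/3, so ||u||_L² = sqrt(6)/3.
∫_0^1/3 (u')² dx = 54*π^2, so ||u'||_L² = 3*sqrt(6)*π.
Ratio ||u||_L² / ||u'||_L² = 1/(9*π).
Sharp Poincaré constant on H^1_0(0, 1/3) is C_P = L/π = 1/(3*π), achieved by sin(3*π·x).
This is the k = 3 harmonic; the ratio L/(kπ) is strictly less than C_P = L/π, consistent with the sharp inequality ||u||_L² ≤ C_P ||u'||_L².


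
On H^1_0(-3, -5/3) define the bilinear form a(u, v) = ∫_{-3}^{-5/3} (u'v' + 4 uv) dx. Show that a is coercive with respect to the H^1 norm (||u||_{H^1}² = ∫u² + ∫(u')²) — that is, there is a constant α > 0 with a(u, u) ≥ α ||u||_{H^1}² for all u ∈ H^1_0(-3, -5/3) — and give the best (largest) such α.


α = 1

Coercivity of a(·,·) on H^1_0(-3, -5/3) means a(u, u) ≥ α ||u||_{H^1}² for every u ∈ H^1_0.
The interval has length L = 4/3, and Poincaré/coercivity depend only on L. Here a(u, u) = ∫(u')² + (4)·∫u².
Here c = 4 ≥ 1, so a(u,u) = ∫(u')² + c∫u² ≥ ∫(u')² + ∫u² = ||u||_{H^1}², i.e. α = 1 works. No larger α is possible: a(u,u) ≥ α||u||_{H^1}² means (1−α)∫(u')² ≥ (α−c)∫u², and for the modes u_n = sin(nπ(x−x₀)/L) (x₀ the left endpoint) one has ∫u_n²/∫(u_n')² = (L/(nπ))² → 0, so a(u_n,u_n)/||u_n||_{H^1}² → 1. Hence the optimal constant is α = 1.
Therefore α = 1.


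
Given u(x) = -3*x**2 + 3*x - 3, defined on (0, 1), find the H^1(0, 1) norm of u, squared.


||u||_{H^1}^2 = 93/10

The H^1 norm (squared) on an interval (0, L) is
  ||u||_{H^1}^2 = ∫_0^L u(x)^2 dx + ∫_0^L u'(x)^2 dx.
Compute u'(x) = 3 - 6*x.
Then u(x)^2 = 9*x**4 - 18*x**3 + 27*x**2 - 18*x + 9 and u'(x)^2 = 36*x**2 - 36*x + 9.
Integrate each monomial from 0 to 1 using ∫_0^1 c·x^n dx = c·1^(n+1)/(n+1):
  ∫_0^1 u(x)^2 dx = ∫_0^1 (9*x^4 - 18*x^3 + 27*x^2 - 18*x + 9) dx. Term by term:
    ∫_0^1 9*x^4 dx = 9/5;  ∫_0^1 -18*x^3 dx = -9/2;  ∫_0^1 27*x^2 dx = 9;
    ∫_0^1 -18*x dx = -9;  ∫_0^1 9 dx = 9.
  Sum: 9/5 − 9/2 + 9 − 9 + 9 = 63/10.
  ∫_0^1 u'(x)^2 dx = ∫_0^1 (36*x^2 - 36*x + 9) dx. Term by term:
    ∫_0^1 36*x^2 dx = 12;  ∫_0^1 -36*x dx = -18;  ∫_0^1 9 dx = 9.
  Sum: 12 − 18 + 9 = 3.
Adding: ||u||_{H^1}^2 = 63/10 + 3 = 93/10.


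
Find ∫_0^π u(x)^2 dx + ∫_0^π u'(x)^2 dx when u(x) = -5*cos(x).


||u||_{H^1(0,π)}^2 = 25*π

u'(x) = 5*sin(x).
Expand u² and (u')² and integrate term by term on (0, π), using: for integers n ≥ 1, ∫_0^π sin²(nx) dx = ∫_0^π cos²(nx) dx = π/2; for n ≠ n', ∫_0^π sin(nx)sin(n'x) dx = ∫_0^π cos(nx)cos(n'x) dx = 0; and by product-to-sum, ∫_0^π sin(nx)cos(n'x) dx = ½∫_0^π [sin((n+n')x) + sin((n−n')x)] dx, which is 0 when n+n' is even and 2n/(n²−n'²) when n+n' is odd (it need not vanish on (0, π)).
  u² squared terms: (-5)²·∫cos(x)² dx = 25·π/2 = 25*π/2.
  So ∫_0^π u² dx = 25*π/2.
  (u')² squared terms: (5)²·∫sin(x)² dx = 25·π/2 = 25*π/2.
  So ∫_0^π (u')² dx = 25*π/2.
||u||_{H^1}^2 = (25*π/2) + (25*π/2) = 25*π.


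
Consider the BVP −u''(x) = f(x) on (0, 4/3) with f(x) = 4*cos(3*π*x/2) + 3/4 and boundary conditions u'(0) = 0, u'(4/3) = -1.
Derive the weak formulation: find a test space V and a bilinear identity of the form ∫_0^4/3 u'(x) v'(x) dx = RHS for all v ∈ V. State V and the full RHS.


V = H^1(0, 4/3) (v unrestricted at boundary; u is determined up to an additive constant); weak form: ∫_0^4/3 u'v' dx = ∫_0^4/3 (4*cos(3*π*x/2) + 3/4) v dx − v(4/3) for all v ∈ V.

Multiply both sides by a test function v and integrate from 0 to 4/3:
  ∫_0^4/3 −u''(x) v(x) dx = ∫_0^4/3 f(x) v(x) dx.
Integrate the LHS by parts once:
  ∫_0^4/3 −u'' v dx = −[u'(x) v(x)]_0^4/3 + ∫_0^4/3 u'(x) v'(x) dx.
Thus ∫_0^4/3 u'(x) v'(x) dx = ∫_0^4/3 f(x) v(x) dx + [u'(x) v(x)]_0^4/3.
Choose V so that boundary terms are either known or forced to vanish.
u has inhomogeneous Neumann u'(0) = 0, u'(4/3) = -1. [u' v]_0^4/3 = (-1)·v(4/3) − (0)·v(0) = − v(4/3). Take V = H^1(0, 4/3); boundary term becomes part of RHS.
Weak formulation: find u (satisfying any essential BC) such that ∫_0^4/3 u'(x) v'(x) dx = ∫_0^4/3 f v dx − v(4/3) for all v ∈ V (Neumann data are natural BCs: they enter the RHS as boundary terms).
Substituting f(x) = 4*cos(3*π*x/2) + 3/4, the right-hand side is ∫_0^4/3 (4*cos(3*π*x/2) + 3/4) v dx − v(4/3).
Compatibility check (pure Neumann): taking v ≡ 1 ∈ V gives 0 = ∫_0^4/3 f dx + (-1) − (0), i.e. ∫_0^4/3 f dx must equal u'(0) − u'(4/3) = 1. Indeed ∫_0^4/3 (4*cos(3*π*x/2) + 3/4) dx = 1, so the data are compatible. The solution is then unique only up to an additive constant (fix it e.g. by requiring ∫_0^4/3 u dx = 0).


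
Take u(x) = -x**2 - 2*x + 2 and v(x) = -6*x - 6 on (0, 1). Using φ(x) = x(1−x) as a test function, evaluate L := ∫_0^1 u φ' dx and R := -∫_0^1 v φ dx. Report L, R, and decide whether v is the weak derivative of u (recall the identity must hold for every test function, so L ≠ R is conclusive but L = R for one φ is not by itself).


LHS = 1/2, RHS = 3/2. No, v is not the weak derivative of u.

u(x) = -x**2 - 2*x + 2, classical derivative u'(x) = -2*x - 2.
φ(x) = x(1−x), so φ'(x) = 1 - 2*x.
Note φ(0) = φ(1) = 0, so the boundary term u·φ vanishes.
LHS = ∫_0^1 u(x) φ'(x) dx = ∫_0^1 (2*x^3 + 3*x^2 - 6*x + 2) dx. Term by term:
  ∫_0^1 2*x^3 dx = 1/2;  ∫_0^1 3*x^2 dx = 1;  ∫_0^1 -6*x dx = -3;
  ∫_0^1 2 dx = 2.
Sum: 1/2 + 1 − 3 + 2 = 1/2.
So LHS = 1/2.
∫_0^1 v(x) φ(x) dx = ∫_0^1 (6*x^3 - 6*x) dx. Term by term:
  ∫_0^1 6*x^3 dx = 3/2;  ∫_0^1 -6*x dx = -3.
Sum: 3/2 − 3 = -3/2.
So RHS = -∫_0^1 v(x) φ(x) dx = 3/2.
LHS − RHS = -1 ≠ 0, so the identity fails.
(For a valid weak derivative the identity must hold for EVERY test function, in particular this one. The failure shows v is NOT the weak derivative of u.)
Correct weak derivative would be u'(x) = -2*x - 2.


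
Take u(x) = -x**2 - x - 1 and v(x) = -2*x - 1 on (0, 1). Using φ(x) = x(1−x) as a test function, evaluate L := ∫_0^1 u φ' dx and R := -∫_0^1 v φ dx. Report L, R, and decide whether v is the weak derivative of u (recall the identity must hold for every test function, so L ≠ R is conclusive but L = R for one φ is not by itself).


LHS = 1/3, RHS = 1/3. Yes, v = u' weakly.

u(x) = -x**2 - x - 1, classical derivative u'(x) = -2*x - 1.
φ(x) = x(1−x), so φ'(x) = 1 - 2*x.
Note φ(0) = φ(1) = 0, so the boundary term u·φ vanishes.
LHS = ∫_0^1 u(x) φ'(x) dx = ∫_0^1 (2*x^3 + x^2 + x - 1) dx. Term by term:
  ∫_0^1 2*x^3 dx = 1/2;  ∫_0^1 x^2 dx = 1/3;  ∫_0^1 x dx = 1/2;
  ∫_0^1 -1 dx = -1.
Sum: 1/2 + 1/3 + 1/2 − 1 = 1/3.
So LHS = 1/3.
∫_0^1 v(x) φ(x) dx = ∫_0^1 (2*x^3 - x^2 - x) dx. Term by term:
  ∫_0^1 2*x^3 dx = 1/2;  ∫_0^1 -x^2 dx = -1/3;  ∫_0^1 -x dx = -1/2.
Sum: 1/2 − 1/3 − 1/2 = -1/3.
So RHS = -∫_0^1 v(x) φ(x) dx = 1/3.
LHS = RHS, so the identity holds for this test φ.
Moreover u is smooth here and v(x) = u'(x) = -2*x - 1 pointwise, so the identity holds for every test function. Hence v is the weak derivative of u.


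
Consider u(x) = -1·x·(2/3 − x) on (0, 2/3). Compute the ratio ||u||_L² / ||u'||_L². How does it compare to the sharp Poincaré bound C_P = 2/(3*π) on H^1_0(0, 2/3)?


||u||_L² / ||u'||_L² = sqrt(10)/15 < C_P = 2/(3*π).

u(x) = -1·x·(2/3 − x), so u'(x) = 2*x - 2/3.
u(x) = -1·x·(2/3 − x) vanishes at x = 0 and x = 2/3, so u ∈ H^1_0(0, 2/3). Differentiate via the product rule and integrate the resulting polynomials term by term.
  ∫_0^2/3 u² dx = ∫_0^2/3 (x^4 - 4*x^3/3 + 4*x^2/9) dx. Term by term:
    ∫_0^2/3 x^4 dx = 32/1215;  ∫_0^2/3 -4*x^3/3 dx = -16/243;  ∫_0^2/3 4*x^2/9 dx = 32/729.
  Sum: 32/1215 − 16/243 + 32/729 = 16/3645.
  ∫_0^2/3 (u')² dx = ∫_0^2/3 (4*x^2 - 8*x/3 + 4/9) dx. Term by term:
    ∫_0^2/3 4*x^2 dx = 32/81;  ∫_0^2/3 -8*x/3 dx = -16/27;  ∫_0^2/3 4/9 dx = 8/27.
  Sum: 32/81 − 16/27 + 8/27 = 8/81.
∫_0^2/3 u² dx = 16/3645, so ||u||_L² = 4*sqrt(5)/135.
∫_0^2/3 (u')² dx = 8/81, so ||u'||_L² = 2*sqrt(2)/9.
Ratio ||u||_L² / ||u'||_L² = sqrt(10)/15.
Sharp Poincaré constant on H^1_0(0, 2/3) is C_P = L/π = 2/(3*π), achieved by sin(3*π/2·x).
A polynomial bump cannot attain the sharp Poincaré constant (only the first sine eigenfunction does), so the ratio is strictly less than C_P, consistent with ||u||_L² ≤ C_P ||u'||_L².


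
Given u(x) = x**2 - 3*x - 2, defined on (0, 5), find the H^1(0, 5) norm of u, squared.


||u||_{H^1}^2 = 255/2

The H^1 norm (squared) on an interval (0, L) is
  ||u||_{H^1}^2 = ∫_0^L u(x)^2 dx + ∫_0^L u'(x)^2 dx.
Compute u'(x) = 2*x - 3.
Then u(x)^2 = x**4 - 6*x**3 + 5*x**2 + 12*x + 4 and u'(x)^2 = 4*x**2 - 12*x + 9.
Integrate each monomial from 0 to 5 using ∫_0^5 c·x^n dx = c·5^(n+1)/(n+1):
  ∫_0^5 u(x)^2 dx = ∫_0^5 (x^4 - 6*x^3 + 5*x^2 + 12*x + 4) dx. Term by term:
    ∫_0^5 x^4 dx = 625;  ∫_0^5 -6*x^3 dx = -1875/2;  ∫_0^5 5*x^2 dx = 625/3;
    ∫_0^5 12*x dx = 150;  ∫_0^5 4 dx = 20.
  Sum: 625 − 1875/2 + 625/3 + 150 + 20 = 395/6.
  ∫_0^5 u'(x)^2 dx = ∫_0^5 (4*x^2 - 12*x + 9) dx. Term by term:
    ∫_0^5 4*x^2 dx = 500/3;  ∫_0^5 -12*x dx = -150;  ∫_0^5 9 dx = 45.
  Sum: 500/3 − 150 + 45 = 185/3.
Adding: ||u||_{H^1}^2 = 395/6 + 185/3 = 255/2.


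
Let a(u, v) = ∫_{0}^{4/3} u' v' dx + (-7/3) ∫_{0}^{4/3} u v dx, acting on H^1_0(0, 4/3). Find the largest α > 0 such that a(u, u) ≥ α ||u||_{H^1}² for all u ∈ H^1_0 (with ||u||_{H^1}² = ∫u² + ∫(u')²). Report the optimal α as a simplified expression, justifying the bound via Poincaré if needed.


α = (-112 + 27*π^2)/(3*(16 + 9*π^2))

Coercivity of a(·,·) on H^1_0(0, 4/3) means a(u, u) ≥ α ||u||_{H^1}² for every u ∈ H^1_0.
The interval has length L = 4/3, and Poincaré/coercivity depend only on L. Here a(u, u) = ∫(u')² + (-7/3)·∫u².
Here c = -7/3 < 0 with |c| < (π/L)² = 9*π^2/16, so coercivity still holds. The condition a(u,u) ≥ α||u||_{H^1}² reads (1−α)∫(u')² ≥ (α−c)∫u². Any admissible α is ≤ 1 (rapidly oscillating u have ∫u²/∫(u')² → 0), and α = 1 would force 0 ≥ (1−c)∫u², impossible since c < 1; so 1−α > 0. By the sharp Poincaré inequality on H^1_0 of an interval of length L, ∫(u')² ≥ (π/L)²∫u² with equality for the first sine mode sin(π(x−x₀)/L) (x₀ the left endpoint), so the inequality holds for all u iff (1−α)(π/L)² ≥ α − c, i.e. α ≤ ((π/L)² + c)/((π/L)² + 1) = (1 + c(L/π)²)/(1 + (L/π)²). (Direct route, valid since c ≤ 0: Poincaré gives c∫u² ≥ c(L/π)²∫(u')², so a(u,u) ≥ (1 + c(L/π)²)∫(u')², while ||u||_{H^1}² ≤ (1 + (L/π)²)∫(u')²; dividing yields the same α.) With (π/L)² = 9*π^2/16 and c = -7/3, the largest admissible constant is α = ((π/L)² + c)/((π/L)² + 1).
Simplifying, α = (-112 + 27*π^2)/(3*(16 + 9*π^2)).


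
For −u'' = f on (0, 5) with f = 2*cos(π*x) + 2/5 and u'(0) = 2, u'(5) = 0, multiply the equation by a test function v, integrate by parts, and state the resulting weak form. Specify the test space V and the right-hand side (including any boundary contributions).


V = H^1(0, 5) (v unrestricted at boundary; u is determined up to an additive constant); weak form: ∫_0^5 u'v' dx = ∫_0^5 (2*cos(π*x) + 2/5) v dx − 2·v(0) for all v ∈ V.

Multiply both sides by a test function v and integrate from 0 to 5:
  ∫_0^5 −u''(x) v(x) dx = ∫_0^5 f(x) v(x) dx.
Integrate the LHS by parts once:
  ∫_0^5 −u'' v dx = −[u'(x) v(x)]_0^5 + ∫_0^5 u'(x) v'(x) dx.
Thus ∫_0^5 u'(x) v'(x) dx = ∫_0^5 f(x) v(x) dx + [u'(x) v(x)]_0^5.
Choose V so that boundary terms are either known or forced to vanish.
u has inhomogeneous Neumann u'(0) = 2, u'(5) = 0. [u' v]_0^5 = (0)·v(5) − (2)·v(0) = − 2·v(0). Take V = H^1(0, 5); boundary term becomes part of RHS.
Weak formulation: find u (satisfying any essential BC) such that ∫_0^5 u'(x) v'(x) dx = ∫_0^5 f v dx − 2·v(0) for all v ∈ V (Neumann data are natural BCs: they enter the RHS as boundary terms).
Substituting f(x) = 2*cos(π*x) + 2/5, the right-hand side is ∫_0^5 (2*cos(π*x) + 2/5) v dx − 2·v(0).
Compatibility check (pure Neumann): taking v ≡ 1 ∈ V gives 0 = ∫_0^5 f dx + (0) − (2), i.e. ∫_0^5 f dx must equal u'(0) − u'(5) = 2. Indeed ∫_0^5 (2*cos(π*x) + 2/5) dx = 2, so the data are compatible. The solution is then unique only up to an additive constant (fix it e.g. by requiring ∫_0^5 u dx = 0).


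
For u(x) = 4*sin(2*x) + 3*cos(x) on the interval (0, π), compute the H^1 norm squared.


||u||_{H^1(0,π)}^2 = 64 + 49*π

u'(x) = -3*sin(x) + 8*cos(2*x).
Expand u² and (u')² and integrate term by term on (0, π), using: for integers n ≥ 1, ∫_0^π sin²(nx) dx = ∫_0^π cos²(nx) dx = π/2; for n ≠ n', ∫_0^π sin(nx)sin(n'x) dx = ∫_0^π cos(nx)cos(n'x) dx = 0; and by product-to-sum, ∫_0^π sin(nx)cos(n'x) dx = ½∫_0^π [sin((n+n')x) + sin((n−n')x)] dx, which is 0 when n+n' is even and 2n/(n²−n'²) when n+n' is odd (it need not vanish on (0, π)).
  u² squared terms: (3)²·∫cos(x)² dx = 9·π/2 = 9*π/2;  (4)²·∫sin(2x)² dx = 16·π/2 = 8*π.
  u² cross terms: 2·(3)·(4)·∫cos(x)·sin(2x) dx = 24·(4/3) = 32.
  So ∫_0^π u² dx = 9*π/2 + 8*π + 32 = 32 + 25*π/2.
  (u')² squared terms: (-3)²·∫sin(x)² dx = 9·π/2 = 9*π/2;  (8)²·∫cos(2x)² dx = 64·π/2 = 32*π.
  (u')² cross terms: 2·(-3)·(8)·∫sin(x)·cos(2x) dx = -48·(-2/3) = 32.
  So ∫_0^π (u')² dx = 9*π/2 + 32*π + 32 = 32 + 73*π/2.
||u||_{H^1}^2 = (32 + 25*π/2) + (32 + 73*π/2) = 64 + 49*π.


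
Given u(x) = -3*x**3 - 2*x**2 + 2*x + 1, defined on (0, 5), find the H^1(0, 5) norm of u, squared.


||u||_{H^1}^2 = 7787875/42

The H^1 norm (squared) on an interval (0, L) is
  ||u||_{H^1}^2 = ∫_0^L u(x)^2 dx + ∫_0^L u'(x)^2 dx.
Compute u'(x) = -9*x**2 - 4*x + 2.
Then u(x)^2 = 9*x**6 + 12*x**5 - 8*x**4 - 14*x**3 + 4*x + 1 and u'(x)^2 = 81*x**4 + 72*x**3 - 20*x**2 - 16*x + 4.
Integrate each monomial from 0 to 5 using ∫_0^5 c·x^n dx = c·5^(n+1)/(n+1):
  ∫_0^5 u(x)^2 dx = ∫_0^5 (9*x^6 + 12*x^5 - 8*x^4 - 14*x^3 + 4*x + 1) dx. Term by term:
    ∫_0^5 9*x^6 dx = 703125/7;  ∫_0^5 12*x^5 dx = 31250;  ∫_0^5 -8*x^4 dx = -5000;
    ∫_0^5 -14*x^3 dx = -4375/2;  ∫_0^5 4*x dx = 50;  ∫_0^5 1 dx = 5.
  Sum: 703125/7 + 31250 − 5000 − 4375/2 + 50 + 5 = 1743895/14.
  ∫_0^5 u'(x)^2 dx = ∫_0^5 (81*x^4 + 72*x^3 - 20*x^2 - 16*x + 4) dx. Term by term:
    ∫_0^5 81*x^4 dx = 50625;  ∫_0^5 72*x^3 dx = 11250;  ∫_0^5 -20*x^2 dx = -2500/3;
    ∫_0^5 -16*x dx = -200;  ∫_0^5 4 dx = 20.
  Sum: 50625 + 11250 − 2500/3 − 200 + 20 = 182585/3.
Adding: ||u||_{H^1}^2 = 1743895/14 + 182585/3 = 7787875/42.


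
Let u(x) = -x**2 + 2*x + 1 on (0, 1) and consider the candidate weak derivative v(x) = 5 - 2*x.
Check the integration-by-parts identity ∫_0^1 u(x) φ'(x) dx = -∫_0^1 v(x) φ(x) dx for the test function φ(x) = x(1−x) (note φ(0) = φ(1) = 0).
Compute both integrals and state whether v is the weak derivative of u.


LHS = -1/6, RHS = -2/3. No, v is not the weak derivative of u.

u(x) = -x**2 + 2*x + 1, classical derivative u'(x) = 2 - 2*x.
φ(x) = x(1−x), so φ'(x) = 1 - 2*x.
Note φ(0) = φ(1) = 0, so the boundary term u·φ vanishes.
LHS = ∫_0^1 u(x) φ'(x) dx = ∫_0^1 (2*x^3 - 5*x^2 + 1) dx. Term by term:
  ∫_0^1 2*x^3 dx = 1/2;  ∫_0^1 -5*x^2 dx = -5/3;  ∫_0^1 1 dx = 1.
Sum: 1/2 − 5/3 + 1 = -1/6.
So LHS = -1/6.
∫_0^1 v(x) φ(x) dx = ∫_0^1 (2*x^3 - 7*x^2 + 5*x) dx. Term by term:
  ∫_0^1 2*x^3 dx = 1/2;  ∫_0^1 -7*x^2 dx = -7/3;  ∫_0^1 5*x dx = 5/2.
Sum: 1/2 − 7/3 + 5/2 = 2/3.
So RHS = -∫_0^1 v(x) φ(x) dx = -2/3.
LHS − RHS = 1/2 ≠ 0, so the identity fails.
(For a valid weak derivative the identity must hold for EVERY test function, in particular this one. The failure shows v is NOT the weak derivative of u.)
Correct weak derivative would be u'(x) = 2 - 2*x.


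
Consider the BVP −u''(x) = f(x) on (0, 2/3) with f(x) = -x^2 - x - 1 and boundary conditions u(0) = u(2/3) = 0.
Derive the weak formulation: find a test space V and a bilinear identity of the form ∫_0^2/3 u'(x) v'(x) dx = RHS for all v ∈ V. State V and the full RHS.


V = H^1_0(0, 2/3) (so v(0) = v(2/3) = 0); weak form: ∫_0^2/3 u'v' dx = ∫_0^2/3 (-x^2 - x - 1) v dx for all v ∈ V.

Multiply both sides by a test function v and integrate from 0 to 2/3:
  ∫_0^2/3 −u''(x) v(x) dx = ∫_0^2/3 f(x) v(x) dx.
Integrate the LHS by parts once:
  ∫_0^2/3 −u'' v dx = −[u'(x) v(x)]_0^2/3 + ∫_0^2/3 u'(x) v'(x) dx.
Thus ∫_0^2/3 u'(x) v'(x) dx = ∫_0^2/3 f(x) v(x) dx + [u'(x) v(x)]_0^2/3.
Choose V so that boundary terms are either known or forced to vanish.
u is Dirichlet: u(0) = u(2/3) = 0. Let V = H^1_0(0, 2/3); then v(0) = v(2/3) = 0, and [u' v]_0^2/3 = 0.
Weak formulation: find u (satisfying any essential BC) such that ∫_0^2/3 u'(x) v'(x) dx = ∫_0^2/3 f v dx for all v ∈ V.
Substituting f(x) = -x^2 - x - 1, the right-hand side is ∫_0^2/3 (-x^2 - x - 1) v dx.


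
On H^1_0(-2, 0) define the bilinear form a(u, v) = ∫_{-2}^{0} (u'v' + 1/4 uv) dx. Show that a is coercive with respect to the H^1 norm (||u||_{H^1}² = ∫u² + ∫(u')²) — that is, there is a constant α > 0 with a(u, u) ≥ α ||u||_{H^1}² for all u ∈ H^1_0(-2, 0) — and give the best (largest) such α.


α = (1 + π^2)/(4 + π^2)

Coercivity of a(·,·) on H^1_0(-2, 0) means a(u, u) ≥ α ||u||_{H^1}² for every u ∈ H^1_0.
The interval has length L = 2, and Poincaré/coercivity depend only on L. Here a(u, u) = ∫(u')² + (1/4)·∫u².
Here 0 < c = 1/4 < 1. The condition a(u,u) ≥ α||u||_{H^1}² reads (1−α)∫(u')² ≥ (α−c)∫u². Any admissible α is ≤ 1 (rapidly oscillating u have ∫u²/∫(u')² → 0), and α = 1 would force 0 ≥ (1−c)∫u², impossible since c < 1; so 1−α > 0. By the sharp Poincaré inequality on H^1_0 of an interval of length L, ∫(u')² ≥ (π/L)²∫u² with equality for the first sine mode sin(π(x−x₀)/L) (x₀ the left endpoint), so the inequality holds for all u iff (1−α)(π/L)² ≥ α − c, i.e. α ≤ ((π/L)² + c)/((π/L)² + 1) = (1 + c(L/π)²)/(1 + (L/π)²). With (π/L)² = π^2/4 and c = 1/4, the largest admissible constant is α = ((π/L)² + c)/((π/L)² + 1).
Simplifying, α = (1 + π^2)/(4 + π^2).


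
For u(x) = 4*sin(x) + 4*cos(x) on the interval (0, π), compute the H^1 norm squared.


||u||_{H^1(0,π)}^2 = 32*π

u'(x) = -4*sin(x) + 4*cos(x).
Expand u² and (u')² and integrate term by term on (0, π), using: for integers n ≥ 1, ∫_0^π sin²(nx) dx = ∫_0^π cos²(nx) dx = π/2; for n ≠ n', ∫_0^π sin(nx)sin(n'x) dx = ∫_0^π cos(nx)cos(n'x) dx = 0; and by product-to-sum, ∫_0^π sin(nx)cos(n'x) dx = ½∫_0^π [sin((n+n')x) + sin((n−n')x)] dx, which is 0 when n+n' is even and 2n/(n²−n'²) when n+n' is odd (it need not vanish on (0, π)).
  u² squared terms: (4)²·∫cos(x)² dx = 16·π/2 = 8*π;  (4)²·∫sin(x)² dx = 16·π/2 = 8*π.
  u² cross terms: 2·(4)·(4)·∫cos(x)·sin(x) dx = 32·(0) = 0.
  So ∫_0^π u² dx = 8*π + 8*π + 0 = 16*π.
  (u')² squared terms: (-4)²·∫sin(x)² dx = 16·π/2 = 8*π;  (4)²·∫cos(x)² dx = 16·π/2 = 8*π.
  (u')² cross terms: 2·(-4)·(4)·∫sin(x)·cos(x) dx = -32·(0) = 0.
  So ∫_0^π (u')² dx = 8*π + 8*π + 0 = 16*π.
||u||_{H^1}^2 = (16*π) + (16*π) = 32*π.
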